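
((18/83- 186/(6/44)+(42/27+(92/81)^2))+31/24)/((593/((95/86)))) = -562713750895/222172990992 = -2.53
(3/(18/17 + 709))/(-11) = -0.00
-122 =-122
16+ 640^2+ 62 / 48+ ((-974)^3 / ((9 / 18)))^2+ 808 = 81964345311433188703 / 24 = 3415181054643049529.29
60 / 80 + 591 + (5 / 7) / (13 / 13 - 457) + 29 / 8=237554 / 399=595.37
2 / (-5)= -2 / 5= -0.40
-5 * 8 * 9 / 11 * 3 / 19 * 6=-6480 / 209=-31.00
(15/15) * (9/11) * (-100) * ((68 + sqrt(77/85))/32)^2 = -17690265/47872-45 * sqrt(6545)/352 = -379.88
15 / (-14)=-15 / 14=-1.07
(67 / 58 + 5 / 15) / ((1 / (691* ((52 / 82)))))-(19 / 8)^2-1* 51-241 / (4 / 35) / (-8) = 196147123 / 228288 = 859.21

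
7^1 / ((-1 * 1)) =-7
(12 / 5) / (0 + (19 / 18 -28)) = -216 / 2425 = -0.09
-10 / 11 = -0.91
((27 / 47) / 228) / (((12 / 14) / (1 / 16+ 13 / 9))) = 1519 / 342912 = 0.00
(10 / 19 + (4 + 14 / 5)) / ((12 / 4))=232 / 95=2.44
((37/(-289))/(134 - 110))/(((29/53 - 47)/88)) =0.01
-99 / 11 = -9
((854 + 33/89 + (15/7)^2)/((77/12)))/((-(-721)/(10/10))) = 44951232/242109637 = 0.19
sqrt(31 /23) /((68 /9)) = 9*sqrt(713) /1564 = 0.15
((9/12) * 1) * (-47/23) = -141/92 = -1.53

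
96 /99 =32 /33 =0.97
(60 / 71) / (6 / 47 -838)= -141 / 139799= -0.00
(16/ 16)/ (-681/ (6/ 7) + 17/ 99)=-198/ 157277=-0.00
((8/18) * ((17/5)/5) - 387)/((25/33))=-957077/1875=-510.44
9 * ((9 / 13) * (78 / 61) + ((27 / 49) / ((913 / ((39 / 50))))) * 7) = 155879397 / 19492550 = 8.00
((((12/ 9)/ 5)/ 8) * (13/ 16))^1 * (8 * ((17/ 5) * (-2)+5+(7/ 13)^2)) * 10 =-3.27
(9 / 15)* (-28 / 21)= -4 / 5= -0.80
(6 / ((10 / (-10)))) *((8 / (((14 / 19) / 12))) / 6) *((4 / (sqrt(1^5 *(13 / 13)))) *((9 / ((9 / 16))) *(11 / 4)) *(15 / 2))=-1203840 / 7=-171977.14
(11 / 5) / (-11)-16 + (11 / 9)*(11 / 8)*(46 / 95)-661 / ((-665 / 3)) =-296959 / 23940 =-12.40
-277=-277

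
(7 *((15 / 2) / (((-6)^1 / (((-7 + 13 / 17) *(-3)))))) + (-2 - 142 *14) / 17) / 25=-1909 / 170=-11.23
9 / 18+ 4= 4.50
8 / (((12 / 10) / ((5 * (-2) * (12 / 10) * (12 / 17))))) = -960 / 17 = -56.47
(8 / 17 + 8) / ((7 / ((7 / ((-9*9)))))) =-16 / 153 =-0.10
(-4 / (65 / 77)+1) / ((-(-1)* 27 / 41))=-5.68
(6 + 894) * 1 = 900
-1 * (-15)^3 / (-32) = -3375 / 32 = -105.47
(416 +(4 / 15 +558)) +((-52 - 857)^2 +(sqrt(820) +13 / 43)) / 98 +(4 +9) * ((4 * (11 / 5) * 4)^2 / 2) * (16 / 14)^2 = sqrt(205) / 49 +3148633154 / 158025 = 19925.20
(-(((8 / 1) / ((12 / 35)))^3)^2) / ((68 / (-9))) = 29412250000 / 1377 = 21359658.68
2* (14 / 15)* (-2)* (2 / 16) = -0.47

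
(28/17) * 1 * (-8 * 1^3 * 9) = -2016/17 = -118.59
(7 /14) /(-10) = -1 /20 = -0.05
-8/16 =-1/2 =-0.50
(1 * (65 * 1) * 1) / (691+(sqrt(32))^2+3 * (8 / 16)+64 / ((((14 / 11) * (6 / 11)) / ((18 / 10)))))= 4550 / 62331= 0.07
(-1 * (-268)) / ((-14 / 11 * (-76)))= 737 / 266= 2.77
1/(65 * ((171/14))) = 14/11115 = 0.00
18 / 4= 9 / 2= 4.50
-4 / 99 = -0.04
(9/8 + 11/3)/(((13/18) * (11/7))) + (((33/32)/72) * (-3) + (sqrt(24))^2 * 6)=5424539/36608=148.18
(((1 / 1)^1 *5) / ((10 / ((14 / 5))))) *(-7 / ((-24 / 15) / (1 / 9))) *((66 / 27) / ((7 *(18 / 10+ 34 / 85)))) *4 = 35 / 81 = 0.43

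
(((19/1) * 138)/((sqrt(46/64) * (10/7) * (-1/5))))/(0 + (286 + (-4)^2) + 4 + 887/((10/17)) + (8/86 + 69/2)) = -171570 * sqrt(46)/198713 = -5.86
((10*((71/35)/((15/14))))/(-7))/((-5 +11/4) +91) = -16/525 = -0.03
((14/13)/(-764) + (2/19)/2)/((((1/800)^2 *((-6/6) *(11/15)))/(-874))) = 1067126400000/27313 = 39070274.23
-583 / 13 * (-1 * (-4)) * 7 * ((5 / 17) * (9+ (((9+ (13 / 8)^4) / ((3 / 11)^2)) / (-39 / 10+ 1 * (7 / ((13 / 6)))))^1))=10205262204445 / 88598016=115186.13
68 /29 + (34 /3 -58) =-3856 /87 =-44.32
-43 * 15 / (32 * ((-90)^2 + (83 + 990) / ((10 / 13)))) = -3225 / 1519184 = -0.00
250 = 250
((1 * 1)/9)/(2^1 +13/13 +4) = 1/63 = 0.02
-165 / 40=-33 / 8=-4.12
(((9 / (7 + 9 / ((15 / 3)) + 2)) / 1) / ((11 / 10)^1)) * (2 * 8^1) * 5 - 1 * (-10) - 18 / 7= 15716 / 231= 68.03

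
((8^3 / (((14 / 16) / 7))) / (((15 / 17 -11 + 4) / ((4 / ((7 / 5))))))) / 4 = -43520 / 91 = -478.24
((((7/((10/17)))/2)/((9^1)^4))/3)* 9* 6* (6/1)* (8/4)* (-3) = -238/405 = -0.59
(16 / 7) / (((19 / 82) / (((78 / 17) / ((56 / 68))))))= 51168 / 931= 54.96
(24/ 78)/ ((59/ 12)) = 48/ 767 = 0.06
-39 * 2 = -78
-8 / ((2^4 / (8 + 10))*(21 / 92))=-276 / 7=-39.43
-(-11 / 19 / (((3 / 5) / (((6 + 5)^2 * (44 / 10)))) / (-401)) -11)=-11741455 / 57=-205990.44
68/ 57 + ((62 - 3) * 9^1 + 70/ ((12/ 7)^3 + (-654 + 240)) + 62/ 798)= 532.10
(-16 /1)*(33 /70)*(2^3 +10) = -4752 /35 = -135.77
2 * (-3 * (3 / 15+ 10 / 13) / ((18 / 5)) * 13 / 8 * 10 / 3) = -35 / 4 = -8.75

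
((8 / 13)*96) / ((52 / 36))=6912 / 169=40.90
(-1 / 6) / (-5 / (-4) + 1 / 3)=-2 / 19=-0.11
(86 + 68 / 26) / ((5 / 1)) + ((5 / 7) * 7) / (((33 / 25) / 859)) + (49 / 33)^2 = 231729968 / 70785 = 3273.72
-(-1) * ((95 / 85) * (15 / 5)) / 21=19 / 119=0.16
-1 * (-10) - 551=-541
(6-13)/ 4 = -7/ 4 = -1.75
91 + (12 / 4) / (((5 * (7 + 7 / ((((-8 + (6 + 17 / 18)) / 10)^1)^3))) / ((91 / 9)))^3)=546357620914214845915601162 / 6003929900163997700962875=91.00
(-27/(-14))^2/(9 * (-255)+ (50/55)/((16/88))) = -729/448840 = -0.00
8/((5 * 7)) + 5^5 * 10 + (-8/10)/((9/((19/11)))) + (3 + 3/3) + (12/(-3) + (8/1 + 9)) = 21668083/693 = 31267.08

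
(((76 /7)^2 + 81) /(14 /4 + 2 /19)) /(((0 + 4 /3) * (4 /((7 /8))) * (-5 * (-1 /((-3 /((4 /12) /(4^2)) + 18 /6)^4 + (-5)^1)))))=10977492488127 /15344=715425735.67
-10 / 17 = -0.59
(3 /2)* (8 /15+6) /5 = 49 /25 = 1.96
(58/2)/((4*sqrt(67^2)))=29/268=0.11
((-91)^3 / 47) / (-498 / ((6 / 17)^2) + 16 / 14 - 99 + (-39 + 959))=31649982 / 6268813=5.05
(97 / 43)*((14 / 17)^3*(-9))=-11.34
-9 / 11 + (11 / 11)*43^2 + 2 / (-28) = 284609 / 154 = 1848.11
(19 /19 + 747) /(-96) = -187 /24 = -7.79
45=45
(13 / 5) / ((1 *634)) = 13 / 3170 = 0.00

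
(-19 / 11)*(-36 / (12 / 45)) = 2565 / 11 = 233.18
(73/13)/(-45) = -73/585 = -0.12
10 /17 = 0.59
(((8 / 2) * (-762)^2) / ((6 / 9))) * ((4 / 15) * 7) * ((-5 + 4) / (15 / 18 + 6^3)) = -29991.76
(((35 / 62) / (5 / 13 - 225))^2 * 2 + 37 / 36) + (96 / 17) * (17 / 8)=76858578881 / 5899586688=13.03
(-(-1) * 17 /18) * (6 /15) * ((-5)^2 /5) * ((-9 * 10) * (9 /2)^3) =-61965 /4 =-15491.25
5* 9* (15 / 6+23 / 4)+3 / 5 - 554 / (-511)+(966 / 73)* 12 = 5434267 / 10220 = 531.73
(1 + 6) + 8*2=23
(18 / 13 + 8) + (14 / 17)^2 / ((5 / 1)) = 178838 / 18785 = 9.52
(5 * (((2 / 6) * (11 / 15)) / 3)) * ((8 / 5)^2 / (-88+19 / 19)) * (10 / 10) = -704 / 58725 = -0.01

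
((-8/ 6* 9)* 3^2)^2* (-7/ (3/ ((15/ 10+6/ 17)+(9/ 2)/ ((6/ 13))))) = -5368356/ 17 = -315785.65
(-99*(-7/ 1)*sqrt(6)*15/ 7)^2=13231350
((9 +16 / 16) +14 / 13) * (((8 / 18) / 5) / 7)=64 / 455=0.14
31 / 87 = 0.36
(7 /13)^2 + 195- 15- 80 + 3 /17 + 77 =509861 /2873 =177.47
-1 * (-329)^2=-108241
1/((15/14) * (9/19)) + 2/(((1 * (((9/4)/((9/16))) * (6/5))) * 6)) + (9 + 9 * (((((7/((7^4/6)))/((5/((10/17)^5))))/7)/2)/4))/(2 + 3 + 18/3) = 115748525535121/40499830685160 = 2.86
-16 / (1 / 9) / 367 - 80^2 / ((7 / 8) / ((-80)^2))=-120258561008 / 2569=-46811428.96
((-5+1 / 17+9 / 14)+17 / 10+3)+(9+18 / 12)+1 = 14163 / 1190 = 11.90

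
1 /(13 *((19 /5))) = 5 /247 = 0.02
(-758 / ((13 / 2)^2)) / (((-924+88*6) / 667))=505586 / 16731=30.22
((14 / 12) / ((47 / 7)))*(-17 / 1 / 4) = -0.74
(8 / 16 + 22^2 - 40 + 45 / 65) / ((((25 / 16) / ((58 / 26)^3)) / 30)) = 2710105680 / 28561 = 94888.33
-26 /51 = -0.51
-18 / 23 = -0.78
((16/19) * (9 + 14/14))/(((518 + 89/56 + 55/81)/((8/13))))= 5806080/582904439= 0.01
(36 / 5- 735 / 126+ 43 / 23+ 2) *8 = 14452 / 345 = 41.89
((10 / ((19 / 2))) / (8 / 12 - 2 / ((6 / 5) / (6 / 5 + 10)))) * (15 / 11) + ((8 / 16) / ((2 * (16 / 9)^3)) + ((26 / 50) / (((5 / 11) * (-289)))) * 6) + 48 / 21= 5784391323017 / 2597726208000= 2.23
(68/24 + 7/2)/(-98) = -0.06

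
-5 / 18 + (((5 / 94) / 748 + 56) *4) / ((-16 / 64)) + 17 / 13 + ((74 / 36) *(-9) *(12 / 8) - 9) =-3832404185 / 4113252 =-931.72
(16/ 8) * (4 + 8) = 24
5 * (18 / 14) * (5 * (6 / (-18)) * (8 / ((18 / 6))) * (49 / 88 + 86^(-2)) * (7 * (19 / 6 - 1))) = -29452475 / 122034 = -241.35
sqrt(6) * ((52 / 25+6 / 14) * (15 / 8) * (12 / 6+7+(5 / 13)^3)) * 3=39308499 * sqrt(6) / 307580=313.04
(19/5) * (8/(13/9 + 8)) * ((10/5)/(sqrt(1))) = 2736/425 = 6.44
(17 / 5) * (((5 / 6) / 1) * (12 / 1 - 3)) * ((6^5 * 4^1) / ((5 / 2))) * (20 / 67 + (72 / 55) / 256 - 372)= -2172762422964 / 18425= -117924690.53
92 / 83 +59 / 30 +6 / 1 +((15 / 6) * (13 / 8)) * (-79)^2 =505233701 / 19920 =25363.14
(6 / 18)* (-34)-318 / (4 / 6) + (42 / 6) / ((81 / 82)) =-38981 / 81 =-481.25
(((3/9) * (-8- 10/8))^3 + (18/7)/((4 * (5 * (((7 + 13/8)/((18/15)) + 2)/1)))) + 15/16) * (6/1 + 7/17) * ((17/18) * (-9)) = 9161463407/5927040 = 1545.71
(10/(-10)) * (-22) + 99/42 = 341/14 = 24.36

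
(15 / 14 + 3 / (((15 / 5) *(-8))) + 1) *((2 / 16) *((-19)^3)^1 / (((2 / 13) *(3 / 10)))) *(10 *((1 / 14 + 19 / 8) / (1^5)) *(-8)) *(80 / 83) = 166441351375 / 24402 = 6820807.78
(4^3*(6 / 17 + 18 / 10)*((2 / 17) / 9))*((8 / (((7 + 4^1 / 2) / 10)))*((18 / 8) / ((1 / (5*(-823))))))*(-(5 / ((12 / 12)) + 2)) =899637760 / 867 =1037644.48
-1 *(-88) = 88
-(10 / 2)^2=-25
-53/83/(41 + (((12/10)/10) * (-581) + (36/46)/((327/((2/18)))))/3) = -29895975/831495826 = -0.04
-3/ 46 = -0.07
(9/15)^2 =9/25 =0.36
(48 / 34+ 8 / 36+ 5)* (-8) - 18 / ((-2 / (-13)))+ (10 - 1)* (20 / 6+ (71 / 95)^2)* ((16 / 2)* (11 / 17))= 15526723 / 1380825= 11.24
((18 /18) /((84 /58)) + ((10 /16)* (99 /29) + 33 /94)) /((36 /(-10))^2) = 18176525 /74190816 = 0.24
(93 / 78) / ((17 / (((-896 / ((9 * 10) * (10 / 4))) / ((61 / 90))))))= -27776 / 67405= -0.41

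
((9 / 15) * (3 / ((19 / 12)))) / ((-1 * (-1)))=108 / 95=1.14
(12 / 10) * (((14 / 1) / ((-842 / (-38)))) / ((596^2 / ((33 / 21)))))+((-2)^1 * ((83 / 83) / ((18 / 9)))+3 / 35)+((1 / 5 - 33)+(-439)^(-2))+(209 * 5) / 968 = -181056631602809617 / 5547973648882280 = -32.63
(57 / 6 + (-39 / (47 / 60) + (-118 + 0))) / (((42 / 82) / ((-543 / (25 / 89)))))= 9827118251 / 16450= 597393.21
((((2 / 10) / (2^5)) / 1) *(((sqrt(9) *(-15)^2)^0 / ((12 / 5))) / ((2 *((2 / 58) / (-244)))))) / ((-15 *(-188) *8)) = -1769 / 4331520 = -0.00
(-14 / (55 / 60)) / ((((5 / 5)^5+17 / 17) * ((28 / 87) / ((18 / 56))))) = -2349 / 308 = -7.63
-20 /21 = -0.95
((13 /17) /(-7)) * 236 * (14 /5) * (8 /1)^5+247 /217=-43630964221 /18445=-2365462.96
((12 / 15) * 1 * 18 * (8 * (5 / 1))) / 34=288 / 17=16.94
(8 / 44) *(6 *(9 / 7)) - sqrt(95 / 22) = -0.68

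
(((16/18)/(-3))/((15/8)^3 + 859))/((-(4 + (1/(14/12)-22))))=-3584/179489115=-0.00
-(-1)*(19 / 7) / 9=19 / 63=0.30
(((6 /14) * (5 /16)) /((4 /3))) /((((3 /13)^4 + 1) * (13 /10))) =494325 /6415808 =0.08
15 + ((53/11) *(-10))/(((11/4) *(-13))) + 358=588849/1573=374.35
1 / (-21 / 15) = -5 / 7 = -0.71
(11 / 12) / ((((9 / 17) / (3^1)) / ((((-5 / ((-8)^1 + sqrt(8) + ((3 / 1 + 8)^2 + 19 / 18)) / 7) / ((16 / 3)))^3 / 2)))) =-443167345883480625 / 104999269517749420250558464 + 831252650369625 * sqrt(2) / 3749973911348193580377088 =-0.00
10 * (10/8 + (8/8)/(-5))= 10.50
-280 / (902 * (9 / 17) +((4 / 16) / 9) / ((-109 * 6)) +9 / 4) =-0.58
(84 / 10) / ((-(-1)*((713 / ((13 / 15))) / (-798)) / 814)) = -6632.38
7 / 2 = 3.50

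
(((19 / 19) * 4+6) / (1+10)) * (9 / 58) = 45 / 319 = 0.14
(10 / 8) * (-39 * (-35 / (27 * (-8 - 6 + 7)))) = -325 / 36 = -9.03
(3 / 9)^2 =1 / 9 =0.11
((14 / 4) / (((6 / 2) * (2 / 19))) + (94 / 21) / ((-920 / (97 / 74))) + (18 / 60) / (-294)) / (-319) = -18474217 / 532079240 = -0.03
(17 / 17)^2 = 1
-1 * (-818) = 818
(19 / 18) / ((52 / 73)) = 1.48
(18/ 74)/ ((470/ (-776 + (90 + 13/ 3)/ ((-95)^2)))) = -63029751/ 156944750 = -0.40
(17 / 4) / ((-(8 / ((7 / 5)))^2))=-833 / 6400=-0.13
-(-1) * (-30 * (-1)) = 30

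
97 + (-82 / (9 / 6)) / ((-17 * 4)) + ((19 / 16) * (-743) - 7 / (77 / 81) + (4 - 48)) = -7502789 / 8976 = -835.87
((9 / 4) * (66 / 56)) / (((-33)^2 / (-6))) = -9 / 616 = -0.01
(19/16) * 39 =741/16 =46.31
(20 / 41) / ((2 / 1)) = 10 / 41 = 0.24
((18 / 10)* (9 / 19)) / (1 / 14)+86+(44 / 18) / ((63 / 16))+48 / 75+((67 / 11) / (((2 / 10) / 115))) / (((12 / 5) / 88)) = 34612535158 / 269325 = 128515.86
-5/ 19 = -0.26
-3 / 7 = -0.43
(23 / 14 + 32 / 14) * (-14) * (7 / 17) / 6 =-3.77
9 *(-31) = -279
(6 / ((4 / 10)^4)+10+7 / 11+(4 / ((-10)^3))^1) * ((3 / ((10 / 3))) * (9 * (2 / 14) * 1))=218301561 / 770000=283.51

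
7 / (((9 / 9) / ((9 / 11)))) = 63 / 11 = 5.73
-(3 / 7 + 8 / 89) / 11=-323 / 6853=-0.05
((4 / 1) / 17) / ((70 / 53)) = 106 / 595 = 0.18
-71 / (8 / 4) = -71 / 2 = -35.50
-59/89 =-0.66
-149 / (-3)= 149 / 3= 49.67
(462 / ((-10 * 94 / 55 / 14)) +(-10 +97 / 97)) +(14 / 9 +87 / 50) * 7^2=-4779151 / 21150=-225.96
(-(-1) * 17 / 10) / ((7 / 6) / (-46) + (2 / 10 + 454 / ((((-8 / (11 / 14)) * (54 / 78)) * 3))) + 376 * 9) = 295596 / 584707271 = 0.00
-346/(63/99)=-3806/7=-543.71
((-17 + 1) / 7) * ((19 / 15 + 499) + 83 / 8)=-122554 / 105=-1167.18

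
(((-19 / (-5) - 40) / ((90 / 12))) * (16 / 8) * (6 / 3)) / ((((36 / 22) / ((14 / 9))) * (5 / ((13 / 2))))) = -724724 / 30375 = -23.86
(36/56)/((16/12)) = 0.48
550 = 550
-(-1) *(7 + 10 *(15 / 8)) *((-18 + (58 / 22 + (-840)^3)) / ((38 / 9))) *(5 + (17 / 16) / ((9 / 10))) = -298832473986115 / 13376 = -22340944526.47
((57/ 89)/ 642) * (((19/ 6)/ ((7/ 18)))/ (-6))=-361/ 266644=-0.00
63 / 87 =21 / 29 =0.72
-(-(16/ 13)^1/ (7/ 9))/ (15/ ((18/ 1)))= 864/ 455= 1.90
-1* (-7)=7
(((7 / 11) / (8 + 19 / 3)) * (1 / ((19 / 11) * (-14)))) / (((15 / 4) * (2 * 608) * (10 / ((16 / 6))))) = -0.00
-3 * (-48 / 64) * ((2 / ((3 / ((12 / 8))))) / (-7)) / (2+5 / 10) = -9 / 70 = -0.13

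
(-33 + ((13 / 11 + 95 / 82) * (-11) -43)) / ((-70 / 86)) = 358749 / 2870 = 125.00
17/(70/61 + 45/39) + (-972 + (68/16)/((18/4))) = -31656517/32850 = -963.67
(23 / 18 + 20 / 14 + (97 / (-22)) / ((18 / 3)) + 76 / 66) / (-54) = -787 / 13608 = -0.06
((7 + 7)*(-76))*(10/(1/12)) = -127680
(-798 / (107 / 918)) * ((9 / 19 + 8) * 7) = -43452612 / 107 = -406099.18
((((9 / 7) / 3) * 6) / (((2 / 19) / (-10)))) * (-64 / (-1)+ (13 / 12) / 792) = -57785555 / 3696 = -15634.62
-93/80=-1.16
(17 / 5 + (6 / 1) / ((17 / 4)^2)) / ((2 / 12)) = 32358 / 1445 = 22.39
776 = 776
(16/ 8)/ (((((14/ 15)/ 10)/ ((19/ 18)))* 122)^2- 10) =225625/ 11999563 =0.02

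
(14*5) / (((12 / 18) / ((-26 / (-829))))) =2730 / 829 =3.29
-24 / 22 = -12 / 11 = -1.09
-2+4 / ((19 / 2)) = -1.58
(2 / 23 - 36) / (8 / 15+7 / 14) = -24780 / 713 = -34.75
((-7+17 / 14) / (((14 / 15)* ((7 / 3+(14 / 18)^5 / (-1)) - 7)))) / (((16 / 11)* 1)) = 71744535 / 83351744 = 0.86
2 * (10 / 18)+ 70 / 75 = 92 / 45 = 2.04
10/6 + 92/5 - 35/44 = 12719/660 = 19.27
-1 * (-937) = 937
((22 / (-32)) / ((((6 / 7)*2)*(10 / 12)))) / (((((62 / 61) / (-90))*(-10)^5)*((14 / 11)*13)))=-66429 / 2579200000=-0.00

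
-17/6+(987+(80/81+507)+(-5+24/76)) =4578433/3078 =1487.47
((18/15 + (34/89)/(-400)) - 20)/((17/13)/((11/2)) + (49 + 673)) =-47855951/1838384000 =-0.03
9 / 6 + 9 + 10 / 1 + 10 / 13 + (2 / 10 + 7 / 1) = 3701 / 130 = 28.47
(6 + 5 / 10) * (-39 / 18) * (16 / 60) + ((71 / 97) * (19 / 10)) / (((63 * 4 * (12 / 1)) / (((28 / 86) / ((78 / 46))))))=-1319539901 / 351365040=-3.76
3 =3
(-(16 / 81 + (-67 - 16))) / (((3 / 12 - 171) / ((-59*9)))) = 1582852 / 6147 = 257.50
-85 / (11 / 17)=-1445 / 11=-131.36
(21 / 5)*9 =189 / 5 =37.80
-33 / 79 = -0.42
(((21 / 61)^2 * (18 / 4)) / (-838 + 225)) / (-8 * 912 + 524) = 3969 / 30893498312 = 0.00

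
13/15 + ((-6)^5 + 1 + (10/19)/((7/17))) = -15506846/1995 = -7772.86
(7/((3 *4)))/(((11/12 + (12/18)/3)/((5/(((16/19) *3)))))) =665/656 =1.01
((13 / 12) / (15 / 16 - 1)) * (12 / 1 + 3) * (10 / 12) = -216.67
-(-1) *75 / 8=75 / 8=9.38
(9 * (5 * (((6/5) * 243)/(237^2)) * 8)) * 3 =34992/6241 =5.61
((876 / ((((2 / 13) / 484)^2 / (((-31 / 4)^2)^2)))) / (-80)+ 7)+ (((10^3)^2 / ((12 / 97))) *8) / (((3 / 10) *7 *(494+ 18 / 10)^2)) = -193750101309735802884413 / 495568362240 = -390965437006.46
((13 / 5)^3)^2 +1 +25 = 5233059 / 15625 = 334.92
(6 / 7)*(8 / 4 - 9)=-6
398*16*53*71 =23962784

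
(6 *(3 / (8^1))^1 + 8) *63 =2583 / 4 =645.75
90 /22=45 /11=4.09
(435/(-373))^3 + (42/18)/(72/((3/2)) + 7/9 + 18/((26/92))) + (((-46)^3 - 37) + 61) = -66454250921762320/682887844603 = -97313.57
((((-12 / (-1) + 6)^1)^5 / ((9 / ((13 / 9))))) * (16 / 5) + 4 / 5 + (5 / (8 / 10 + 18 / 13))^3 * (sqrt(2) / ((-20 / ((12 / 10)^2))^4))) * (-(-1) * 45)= 129730653 * sqrt(2) / 8947775000 + 43670052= 43670052.02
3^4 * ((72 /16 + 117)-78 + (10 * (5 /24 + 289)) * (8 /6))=631737 /2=315868.50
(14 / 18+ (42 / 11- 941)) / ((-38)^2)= -23176 / 35739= -0.65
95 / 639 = 0.15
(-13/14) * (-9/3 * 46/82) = 897/574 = 1.56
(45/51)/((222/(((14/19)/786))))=35/9393486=0.00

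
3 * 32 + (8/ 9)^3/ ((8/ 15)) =23648/ 243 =97.32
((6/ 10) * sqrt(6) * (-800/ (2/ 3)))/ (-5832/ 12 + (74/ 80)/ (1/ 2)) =3.64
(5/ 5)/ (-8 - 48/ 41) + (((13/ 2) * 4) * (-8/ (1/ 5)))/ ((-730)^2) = -1111997/ 10018520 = -0.11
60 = 60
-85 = -85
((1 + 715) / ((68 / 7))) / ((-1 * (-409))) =0.18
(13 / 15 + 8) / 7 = 19 / 15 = 1.27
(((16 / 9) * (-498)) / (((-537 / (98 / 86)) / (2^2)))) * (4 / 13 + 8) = 6246912 / 100061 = 62.43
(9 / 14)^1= 9 / 14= 0.64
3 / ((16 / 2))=3 / 8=0.38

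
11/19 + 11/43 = 682/817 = 0.83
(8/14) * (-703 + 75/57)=-53328/133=-400.96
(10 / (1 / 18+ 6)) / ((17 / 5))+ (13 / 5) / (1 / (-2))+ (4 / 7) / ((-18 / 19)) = -3103784 / 583695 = -5.32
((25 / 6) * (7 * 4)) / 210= 5 / 9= 0.56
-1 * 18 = -18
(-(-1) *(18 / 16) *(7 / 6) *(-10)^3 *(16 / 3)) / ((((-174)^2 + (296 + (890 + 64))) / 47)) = -164500 / 15763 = -10.44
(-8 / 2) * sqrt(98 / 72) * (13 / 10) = -91 / 15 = -6.07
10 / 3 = 3.33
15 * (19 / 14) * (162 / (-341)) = -23085 / 2387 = -9.67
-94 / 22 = -4.27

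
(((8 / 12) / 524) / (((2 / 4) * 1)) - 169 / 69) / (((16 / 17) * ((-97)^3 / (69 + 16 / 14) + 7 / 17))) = 261519857 / 1308903241800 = 0.00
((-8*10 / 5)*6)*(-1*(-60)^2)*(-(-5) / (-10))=-172800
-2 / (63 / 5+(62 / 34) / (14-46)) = -5440 / 34117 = -0.16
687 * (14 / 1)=9618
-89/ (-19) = 89/ 19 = 4.68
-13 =-13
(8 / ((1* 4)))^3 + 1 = 9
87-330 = -243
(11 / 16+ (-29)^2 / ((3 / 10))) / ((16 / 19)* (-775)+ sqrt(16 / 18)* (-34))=-5945645775 / 1380501472+ 825997241* sqrt(2) / 5522005888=-4.10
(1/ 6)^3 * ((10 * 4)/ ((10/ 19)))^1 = 19/ 54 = 0.35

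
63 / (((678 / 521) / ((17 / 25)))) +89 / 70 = 34.19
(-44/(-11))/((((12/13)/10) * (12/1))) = 65/18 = 3.61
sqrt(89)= 9.43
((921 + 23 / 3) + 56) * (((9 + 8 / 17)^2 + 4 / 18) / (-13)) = -690843118 / 101439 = -6810.43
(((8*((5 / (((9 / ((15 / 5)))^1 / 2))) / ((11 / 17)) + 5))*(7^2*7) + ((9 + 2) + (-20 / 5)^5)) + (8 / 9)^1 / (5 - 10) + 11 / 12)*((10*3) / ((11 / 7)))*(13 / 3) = 4836661193 / 2178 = 2220689.25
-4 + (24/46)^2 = -3.73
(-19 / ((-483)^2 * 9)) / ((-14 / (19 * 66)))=3971 / 4899069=0.00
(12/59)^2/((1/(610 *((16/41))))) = 1405440/142721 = 9.85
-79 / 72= -1.10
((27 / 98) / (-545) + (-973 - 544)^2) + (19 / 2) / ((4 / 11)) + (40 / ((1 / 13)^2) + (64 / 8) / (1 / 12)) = 493117679037 / 213640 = 2308171.12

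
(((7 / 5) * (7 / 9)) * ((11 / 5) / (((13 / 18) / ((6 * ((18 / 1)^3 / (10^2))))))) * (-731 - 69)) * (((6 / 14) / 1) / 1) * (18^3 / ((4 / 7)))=-4061373504.59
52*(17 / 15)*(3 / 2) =442 / 5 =88.40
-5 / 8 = -0.62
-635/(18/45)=-3175/2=-1587.50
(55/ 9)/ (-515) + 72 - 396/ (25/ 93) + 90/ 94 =-1400.17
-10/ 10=-1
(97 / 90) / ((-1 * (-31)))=97 / 2790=0.03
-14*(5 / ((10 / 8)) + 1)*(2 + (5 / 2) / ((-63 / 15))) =-295 / 3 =-98.33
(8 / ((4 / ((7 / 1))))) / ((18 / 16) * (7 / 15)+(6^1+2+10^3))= 80 / 5763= 0.01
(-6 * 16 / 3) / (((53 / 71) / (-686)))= 1558592 / 53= 29407.40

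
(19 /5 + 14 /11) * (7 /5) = 1953 /275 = 7.10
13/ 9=1.44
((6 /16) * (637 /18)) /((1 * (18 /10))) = 3185 /432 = 7.37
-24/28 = -6/7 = -0.86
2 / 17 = 0.12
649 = 649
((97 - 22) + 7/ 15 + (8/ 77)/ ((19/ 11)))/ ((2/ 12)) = 301352/ 665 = 453.16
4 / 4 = 1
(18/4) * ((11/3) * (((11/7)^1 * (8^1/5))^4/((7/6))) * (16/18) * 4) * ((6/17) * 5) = 3546.30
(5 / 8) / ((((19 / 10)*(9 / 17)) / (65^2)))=1795625 / 684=2625.18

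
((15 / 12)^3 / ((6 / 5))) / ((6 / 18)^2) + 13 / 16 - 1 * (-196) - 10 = 25787 / 128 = 201.46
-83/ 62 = -1.34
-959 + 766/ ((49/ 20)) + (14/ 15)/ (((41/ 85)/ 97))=-2764319/ 6027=-458.66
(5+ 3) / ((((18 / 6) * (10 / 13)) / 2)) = 104 / 15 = 6.93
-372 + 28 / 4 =-365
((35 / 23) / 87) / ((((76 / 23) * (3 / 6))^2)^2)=425845 / 181406832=0.00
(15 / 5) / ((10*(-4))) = -3 / 40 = -0.08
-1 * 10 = -10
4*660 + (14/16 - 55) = 20687/8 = 2585.88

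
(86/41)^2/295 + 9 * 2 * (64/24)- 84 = -17844824/495895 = -35.99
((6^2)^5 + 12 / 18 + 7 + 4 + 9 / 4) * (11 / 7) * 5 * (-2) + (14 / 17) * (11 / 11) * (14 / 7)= -678430649689 / 714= -950182982.76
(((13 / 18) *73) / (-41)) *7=-6643 / 738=-9.00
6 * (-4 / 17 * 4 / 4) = -24 / 17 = -1.41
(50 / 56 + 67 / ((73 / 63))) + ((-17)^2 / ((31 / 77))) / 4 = 7545843 / 31682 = 238.17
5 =5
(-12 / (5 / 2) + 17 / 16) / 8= -299 / 640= -0.47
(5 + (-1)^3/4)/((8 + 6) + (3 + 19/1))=19/144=0.13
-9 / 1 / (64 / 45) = -405 / 64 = -6.33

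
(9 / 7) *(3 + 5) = 72 / 7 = 10.29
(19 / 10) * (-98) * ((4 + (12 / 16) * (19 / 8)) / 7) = -4921 / 32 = -153.78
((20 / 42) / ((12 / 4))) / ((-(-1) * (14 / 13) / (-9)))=-65 / 49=-1.33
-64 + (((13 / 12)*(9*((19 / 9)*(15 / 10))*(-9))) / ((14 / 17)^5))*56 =-3161259359 / 76832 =-41145.09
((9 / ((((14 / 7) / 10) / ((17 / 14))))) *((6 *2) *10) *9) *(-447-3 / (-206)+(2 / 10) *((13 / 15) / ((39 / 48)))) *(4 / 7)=-15066249.47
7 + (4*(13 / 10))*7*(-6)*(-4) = 4403 / 5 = 880.60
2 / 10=1 / 5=0.20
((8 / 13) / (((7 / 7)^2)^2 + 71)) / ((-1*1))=-1 / 117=-0.01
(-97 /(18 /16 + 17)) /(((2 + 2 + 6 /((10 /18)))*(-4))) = 97 /1073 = 0.09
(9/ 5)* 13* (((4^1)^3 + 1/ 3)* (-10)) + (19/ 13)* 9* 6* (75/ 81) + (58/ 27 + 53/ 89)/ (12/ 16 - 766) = -1432514843252/ 95622579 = -14980.93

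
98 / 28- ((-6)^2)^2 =-2585 / 2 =-1292.50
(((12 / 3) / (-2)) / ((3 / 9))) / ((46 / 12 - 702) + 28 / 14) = 0.01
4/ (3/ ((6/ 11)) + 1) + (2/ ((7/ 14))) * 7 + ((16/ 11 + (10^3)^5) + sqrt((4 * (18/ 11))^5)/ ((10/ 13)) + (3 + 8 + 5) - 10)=202176 * sqrt(22)/ 6655 + 143000000000005158/ 143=1000000000000178.56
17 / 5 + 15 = 92 / 5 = 18.40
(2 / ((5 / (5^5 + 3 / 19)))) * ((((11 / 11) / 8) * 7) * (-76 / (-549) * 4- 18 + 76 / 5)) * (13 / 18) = -1774.48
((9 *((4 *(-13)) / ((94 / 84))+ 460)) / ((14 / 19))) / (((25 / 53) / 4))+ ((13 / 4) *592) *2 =383946736 / 8225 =46680.45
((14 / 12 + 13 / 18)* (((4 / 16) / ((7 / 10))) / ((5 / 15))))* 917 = 11135 / 6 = 1855.83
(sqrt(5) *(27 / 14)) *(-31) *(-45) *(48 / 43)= 903960 *sqrt(5) / 301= 6715.34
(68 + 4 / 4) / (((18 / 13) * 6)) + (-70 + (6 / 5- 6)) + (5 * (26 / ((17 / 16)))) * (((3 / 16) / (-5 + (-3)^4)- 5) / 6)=-4895531 / 29070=-168.40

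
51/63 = 17/21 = 0.81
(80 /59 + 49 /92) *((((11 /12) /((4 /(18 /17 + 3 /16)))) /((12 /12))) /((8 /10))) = 3747645 /5558272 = 0.67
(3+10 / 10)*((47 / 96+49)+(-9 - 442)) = -38545 / 24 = -1606.04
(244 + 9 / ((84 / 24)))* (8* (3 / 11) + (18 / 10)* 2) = 548868 / 385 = 1425.63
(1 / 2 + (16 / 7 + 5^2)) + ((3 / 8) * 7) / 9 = 4717 / 168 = 28.08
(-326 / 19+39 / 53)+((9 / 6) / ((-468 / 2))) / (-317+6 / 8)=-815851888 / 49680345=-16.42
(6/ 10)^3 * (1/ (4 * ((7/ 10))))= 27/ 350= 0.08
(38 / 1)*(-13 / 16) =-247 / 8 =-30.88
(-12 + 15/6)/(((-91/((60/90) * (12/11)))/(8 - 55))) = -3572/1001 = -3.57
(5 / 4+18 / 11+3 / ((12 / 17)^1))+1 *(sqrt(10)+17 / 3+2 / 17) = 16.08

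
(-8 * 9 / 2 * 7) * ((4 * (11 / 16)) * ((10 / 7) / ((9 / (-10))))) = 1100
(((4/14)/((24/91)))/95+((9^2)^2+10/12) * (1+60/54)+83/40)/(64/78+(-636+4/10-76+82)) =-3695918629/167733216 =-22.03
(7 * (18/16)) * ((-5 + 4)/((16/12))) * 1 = -189/32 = -5.91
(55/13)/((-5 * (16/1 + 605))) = -0.00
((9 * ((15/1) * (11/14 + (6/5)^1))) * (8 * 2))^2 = 901440576/49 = 18396746.45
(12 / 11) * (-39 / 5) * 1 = -468 / 55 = -8.51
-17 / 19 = -0.89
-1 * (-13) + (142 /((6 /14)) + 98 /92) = 47665 /138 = 345.40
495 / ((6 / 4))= 330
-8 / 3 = -2.67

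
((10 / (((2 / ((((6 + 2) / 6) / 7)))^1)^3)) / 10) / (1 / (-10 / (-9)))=80 / 83349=0.00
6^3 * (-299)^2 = 19310616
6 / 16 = 3 / 8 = 0.38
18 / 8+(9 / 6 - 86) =-329 / 4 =-82.25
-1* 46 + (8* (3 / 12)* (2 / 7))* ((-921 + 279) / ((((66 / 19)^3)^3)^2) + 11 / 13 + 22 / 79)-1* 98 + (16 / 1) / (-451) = -994396001387352862990967088003399371089 / 6934768029956743473283919248190570496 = -143.39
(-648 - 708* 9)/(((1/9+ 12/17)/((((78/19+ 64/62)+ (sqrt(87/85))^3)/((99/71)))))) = -38039.91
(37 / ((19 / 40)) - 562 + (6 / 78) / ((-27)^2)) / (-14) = 87169427 / 2520882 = 34.58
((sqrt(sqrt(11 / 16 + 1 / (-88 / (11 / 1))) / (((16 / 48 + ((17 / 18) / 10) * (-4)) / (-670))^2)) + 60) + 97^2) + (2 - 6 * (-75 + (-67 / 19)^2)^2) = -1826494185 / 130321 + 15075 * sqrt(3) / 2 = -960.02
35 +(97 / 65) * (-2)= 2081 / 65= 32.02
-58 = -58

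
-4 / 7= -0.57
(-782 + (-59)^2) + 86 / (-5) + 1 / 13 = 174322 / 65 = 2681.88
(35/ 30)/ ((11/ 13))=1.38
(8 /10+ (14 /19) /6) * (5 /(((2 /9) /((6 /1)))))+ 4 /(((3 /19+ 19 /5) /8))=118469 /893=132.66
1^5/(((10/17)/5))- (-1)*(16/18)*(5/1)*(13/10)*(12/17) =1283/102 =12.58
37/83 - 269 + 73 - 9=-16978/83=-204.55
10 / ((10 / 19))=19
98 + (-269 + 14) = -157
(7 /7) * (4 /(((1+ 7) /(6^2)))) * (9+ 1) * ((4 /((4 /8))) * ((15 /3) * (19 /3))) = 45600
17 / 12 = 1.42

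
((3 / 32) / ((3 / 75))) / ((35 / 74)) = 555 / 112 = 4.96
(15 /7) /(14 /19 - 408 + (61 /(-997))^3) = -282442687305 /53679997207991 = -0.01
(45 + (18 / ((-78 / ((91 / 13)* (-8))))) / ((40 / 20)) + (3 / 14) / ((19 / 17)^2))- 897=-55542297 / 65702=-845.37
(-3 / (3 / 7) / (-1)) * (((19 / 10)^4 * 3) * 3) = 821.02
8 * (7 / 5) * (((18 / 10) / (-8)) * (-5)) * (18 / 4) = 56.70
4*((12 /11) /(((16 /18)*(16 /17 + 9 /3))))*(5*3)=13770 /737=18.68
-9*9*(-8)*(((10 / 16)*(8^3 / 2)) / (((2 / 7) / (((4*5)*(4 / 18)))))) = 1612800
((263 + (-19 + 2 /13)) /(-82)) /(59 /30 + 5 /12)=-1.25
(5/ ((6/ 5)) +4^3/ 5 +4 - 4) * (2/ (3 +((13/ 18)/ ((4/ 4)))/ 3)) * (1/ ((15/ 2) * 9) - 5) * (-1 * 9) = 2055342/ 4375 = 469.79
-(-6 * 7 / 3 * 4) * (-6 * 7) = -2352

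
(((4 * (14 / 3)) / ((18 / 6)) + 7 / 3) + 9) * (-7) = -1106 / 9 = -122.89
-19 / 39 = -0.49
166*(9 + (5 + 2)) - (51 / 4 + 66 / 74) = 391069 / 148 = 2642.36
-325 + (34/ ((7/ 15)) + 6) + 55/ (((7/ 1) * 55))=-246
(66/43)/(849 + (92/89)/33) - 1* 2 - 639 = -68731040773/107225015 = -641.00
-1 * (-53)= 53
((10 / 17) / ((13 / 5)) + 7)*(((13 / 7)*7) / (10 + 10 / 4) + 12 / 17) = 1184974 / 93925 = 12.62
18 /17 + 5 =103 /17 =6.06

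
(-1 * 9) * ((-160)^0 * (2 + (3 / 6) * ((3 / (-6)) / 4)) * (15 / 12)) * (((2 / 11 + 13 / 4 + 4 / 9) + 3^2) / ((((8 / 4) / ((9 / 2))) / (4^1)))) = -7113105 / 2816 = -2525.96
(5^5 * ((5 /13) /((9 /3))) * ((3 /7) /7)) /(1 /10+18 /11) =1718750 /121667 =14.13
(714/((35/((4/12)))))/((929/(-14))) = -476/4645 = -0.10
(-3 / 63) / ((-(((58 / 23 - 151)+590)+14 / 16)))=184 / 1709421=0.00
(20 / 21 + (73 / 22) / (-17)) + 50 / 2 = 202297 / 7854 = 25.76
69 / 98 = 0.70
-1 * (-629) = 629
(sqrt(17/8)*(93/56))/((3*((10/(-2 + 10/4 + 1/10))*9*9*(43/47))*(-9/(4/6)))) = -1457*sqrt(34)/175543200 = -0.00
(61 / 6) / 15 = 61 / 90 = 0.68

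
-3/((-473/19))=57/473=0.12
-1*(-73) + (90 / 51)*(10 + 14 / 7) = 1601 / 17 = 94.18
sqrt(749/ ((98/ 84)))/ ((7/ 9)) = 9* sqrt(642)/ 7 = 32.58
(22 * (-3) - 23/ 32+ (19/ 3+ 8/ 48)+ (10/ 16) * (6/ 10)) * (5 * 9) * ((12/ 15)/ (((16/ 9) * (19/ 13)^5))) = -57593113695/ 316940672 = -181.72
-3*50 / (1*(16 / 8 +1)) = -50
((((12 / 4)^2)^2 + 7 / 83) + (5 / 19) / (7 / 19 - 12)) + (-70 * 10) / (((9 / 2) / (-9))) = 1481.06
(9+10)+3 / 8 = 155 / 8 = 19.38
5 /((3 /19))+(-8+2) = 77 /3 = 25.67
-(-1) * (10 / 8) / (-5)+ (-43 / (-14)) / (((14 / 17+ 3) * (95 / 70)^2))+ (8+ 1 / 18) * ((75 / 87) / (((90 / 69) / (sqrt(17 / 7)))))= 17471 / 93860+ 575 * sqrt(119) / 756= 8.48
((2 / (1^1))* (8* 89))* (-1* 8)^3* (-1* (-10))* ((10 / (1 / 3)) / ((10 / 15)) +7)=-379125760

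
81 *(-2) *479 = -77598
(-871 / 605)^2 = 758641 / 366025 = 2.07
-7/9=-0.78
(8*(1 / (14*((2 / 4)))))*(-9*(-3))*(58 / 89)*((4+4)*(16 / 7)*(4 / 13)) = 6414336 / 56693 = 113.14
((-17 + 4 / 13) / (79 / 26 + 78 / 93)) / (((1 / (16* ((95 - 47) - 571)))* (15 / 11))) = 1238413792 / 46875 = 26419.49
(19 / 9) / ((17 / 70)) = 1330 / 153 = 8.69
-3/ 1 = -3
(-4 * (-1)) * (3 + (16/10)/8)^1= 12.80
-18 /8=-9 /4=-2.25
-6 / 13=-0.46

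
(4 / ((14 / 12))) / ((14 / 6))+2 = 170 / 49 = 3.47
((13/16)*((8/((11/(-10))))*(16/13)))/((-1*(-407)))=-80/4477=-0.02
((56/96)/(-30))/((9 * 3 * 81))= -7/787320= -0.00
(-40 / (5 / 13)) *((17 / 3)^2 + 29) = -57200 / 9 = -6355.56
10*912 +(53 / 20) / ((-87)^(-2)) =583557 / 20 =29177.85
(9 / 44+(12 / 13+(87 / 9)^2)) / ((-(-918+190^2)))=-0.00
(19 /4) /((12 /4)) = 19 /12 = 1.58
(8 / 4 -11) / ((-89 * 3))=3 / 89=0.03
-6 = -6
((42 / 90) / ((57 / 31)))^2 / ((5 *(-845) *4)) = -47089 / 12354322500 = -0.00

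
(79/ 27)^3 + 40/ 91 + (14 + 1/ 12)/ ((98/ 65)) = 3493560269/ 100304568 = 34.83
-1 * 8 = -8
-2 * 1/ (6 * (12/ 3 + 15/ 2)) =-2/ 69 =-0.03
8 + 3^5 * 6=1466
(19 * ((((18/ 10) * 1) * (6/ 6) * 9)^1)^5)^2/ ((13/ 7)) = 30722420615036859080127/ 126953125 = 241998143921521.11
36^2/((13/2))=2592/13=199.38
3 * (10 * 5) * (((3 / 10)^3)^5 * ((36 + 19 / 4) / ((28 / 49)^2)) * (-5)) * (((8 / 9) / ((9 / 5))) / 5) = -4244619267 / 32000000000000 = -0.00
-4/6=-2/3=-0.67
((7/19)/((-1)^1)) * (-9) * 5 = 315/19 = 16.58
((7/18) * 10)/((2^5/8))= 35/36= 0.97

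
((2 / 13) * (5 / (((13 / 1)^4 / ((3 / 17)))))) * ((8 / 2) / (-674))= -60 / 2127137597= -0.00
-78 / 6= -13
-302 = -302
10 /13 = 0.77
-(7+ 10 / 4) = -19 / 2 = -9.50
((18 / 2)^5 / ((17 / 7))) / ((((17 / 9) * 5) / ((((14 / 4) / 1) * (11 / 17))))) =286446699 / 49130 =5830.38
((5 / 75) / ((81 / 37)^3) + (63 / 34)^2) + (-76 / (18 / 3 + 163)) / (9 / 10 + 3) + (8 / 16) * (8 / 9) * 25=292258713159391 / 20245765707180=14.44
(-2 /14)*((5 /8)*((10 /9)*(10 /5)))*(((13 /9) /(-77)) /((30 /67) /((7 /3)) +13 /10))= 108875 /43640289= 0.00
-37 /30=-1.23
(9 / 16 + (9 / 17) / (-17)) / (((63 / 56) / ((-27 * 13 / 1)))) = -95823 / 578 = -165.78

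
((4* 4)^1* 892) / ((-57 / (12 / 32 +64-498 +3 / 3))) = 6174424 / 57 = 108323.23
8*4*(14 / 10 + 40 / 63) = 65.12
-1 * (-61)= 61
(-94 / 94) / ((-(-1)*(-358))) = 1 / 358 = 0.00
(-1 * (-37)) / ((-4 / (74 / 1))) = -1369 / 2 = -684.50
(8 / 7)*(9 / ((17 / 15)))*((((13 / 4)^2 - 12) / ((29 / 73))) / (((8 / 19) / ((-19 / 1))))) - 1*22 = 1459.93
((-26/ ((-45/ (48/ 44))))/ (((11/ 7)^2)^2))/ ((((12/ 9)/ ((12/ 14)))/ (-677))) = -36224916/ 805255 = -44.99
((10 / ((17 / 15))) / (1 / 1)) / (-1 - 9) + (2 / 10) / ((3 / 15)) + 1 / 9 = 35 / 153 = 0.23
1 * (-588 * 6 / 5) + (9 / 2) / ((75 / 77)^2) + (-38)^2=928929 / 1250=743.14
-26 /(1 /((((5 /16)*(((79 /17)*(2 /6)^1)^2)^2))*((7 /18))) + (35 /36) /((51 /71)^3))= -169263293299387560 /26381665397928143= -6.42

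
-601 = -601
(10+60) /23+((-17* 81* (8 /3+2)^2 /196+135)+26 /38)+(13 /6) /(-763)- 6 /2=-34560425 /2000586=-17.28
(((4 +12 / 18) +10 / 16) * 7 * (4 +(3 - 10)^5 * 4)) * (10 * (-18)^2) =-8067888360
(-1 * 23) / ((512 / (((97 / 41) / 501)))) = -2231 / 10516992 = -0.00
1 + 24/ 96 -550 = -2195/ 4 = -548.75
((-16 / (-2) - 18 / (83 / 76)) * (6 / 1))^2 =17842176 / 6889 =2589.95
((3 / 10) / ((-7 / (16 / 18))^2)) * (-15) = -32 / 441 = -0.07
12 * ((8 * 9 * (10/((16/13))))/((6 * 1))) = 1170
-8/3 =-2.67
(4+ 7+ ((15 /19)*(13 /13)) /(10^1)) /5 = 421 /190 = 2.22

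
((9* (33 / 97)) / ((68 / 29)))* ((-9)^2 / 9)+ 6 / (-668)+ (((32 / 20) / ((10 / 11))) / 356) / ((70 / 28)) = 143931059329 / 12254543500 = 11.75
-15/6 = -2.50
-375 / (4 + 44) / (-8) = 125 / 128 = 0.98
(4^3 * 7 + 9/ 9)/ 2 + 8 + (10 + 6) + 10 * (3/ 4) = 256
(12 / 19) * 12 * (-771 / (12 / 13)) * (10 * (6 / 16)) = -451035 / 19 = -23738.68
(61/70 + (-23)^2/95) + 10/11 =21503/2926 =7.35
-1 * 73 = -73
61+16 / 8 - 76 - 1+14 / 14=-13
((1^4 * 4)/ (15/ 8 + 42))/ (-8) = -4/ 351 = -0.01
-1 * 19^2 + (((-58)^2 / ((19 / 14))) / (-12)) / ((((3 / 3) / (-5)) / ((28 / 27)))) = 1092781 / 1539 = 710.06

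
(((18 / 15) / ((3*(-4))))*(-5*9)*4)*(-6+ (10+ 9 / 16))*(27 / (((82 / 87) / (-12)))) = -4629879 / 164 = -28230.97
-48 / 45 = -16 / 15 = -1.07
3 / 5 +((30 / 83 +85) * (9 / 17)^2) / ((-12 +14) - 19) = -1646088 / 2038895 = -0.81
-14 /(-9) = 14 /9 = 1.56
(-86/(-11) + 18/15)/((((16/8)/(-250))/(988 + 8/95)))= -232792640/209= -1113840.38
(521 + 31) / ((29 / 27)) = 14904 / 29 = 513.93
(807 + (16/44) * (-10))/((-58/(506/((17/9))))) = -1829259/493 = -3710.46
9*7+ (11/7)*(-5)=386/7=55.14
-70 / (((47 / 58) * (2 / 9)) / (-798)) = 14579460 / 47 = 310201.28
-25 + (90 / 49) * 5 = -775 / 49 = -15.82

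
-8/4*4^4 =-512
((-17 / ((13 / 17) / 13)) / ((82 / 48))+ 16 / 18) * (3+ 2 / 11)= -2173360 / 4059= -535.44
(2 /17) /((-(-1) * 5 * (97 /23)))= 46 /8245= 0.01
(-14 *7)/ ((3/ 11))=-1078/ 3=-359.33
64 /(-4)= -16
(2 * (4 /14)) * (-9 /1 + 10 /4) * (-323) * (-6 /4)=-12597 /7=-1799.57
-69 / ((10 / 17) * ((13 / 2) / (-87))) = 102051 / 65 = 1570.02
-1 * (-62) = 62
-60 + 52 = -8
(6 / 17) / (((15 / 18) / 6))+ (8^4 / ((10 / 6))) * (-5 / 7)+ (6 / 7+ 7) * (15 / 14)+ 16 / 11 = -159712417 / 91630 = -1743.01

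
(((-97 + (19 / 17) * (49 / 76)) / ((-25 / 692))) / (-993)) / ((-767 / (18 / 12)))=1132631 / 215795450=0.01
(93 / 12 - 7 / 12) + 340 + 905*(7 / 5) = 9685 / 6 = 1614.17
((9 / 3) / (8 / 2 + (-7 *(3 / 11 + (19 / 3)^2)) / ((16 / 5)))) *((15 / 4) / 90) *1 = -99 / 66797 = -0.00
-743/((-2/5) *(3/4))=7430/3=2476.67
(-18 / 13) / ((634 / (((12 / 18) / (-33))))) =2 / 45331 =0.00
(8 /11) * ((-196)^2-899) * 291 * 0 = 0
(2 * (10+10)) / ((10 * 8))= 1 / 2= 0.50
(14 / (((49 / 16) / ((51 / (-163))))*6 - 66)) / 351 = -1904 / 5954013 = -0.00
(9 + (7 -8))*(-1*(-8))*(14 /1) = 896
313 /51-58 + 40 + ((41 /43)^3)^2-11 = -22.11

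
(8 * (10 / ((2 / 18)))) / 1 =720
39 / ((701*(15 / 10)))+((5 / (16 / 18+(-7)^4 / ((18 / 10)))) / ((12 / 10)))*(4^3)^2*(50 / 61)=5402732618 / 513687893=10.52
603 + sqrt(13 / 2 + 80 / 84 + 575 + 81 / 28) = sqrt(1032549) / 42 + 603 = 627.19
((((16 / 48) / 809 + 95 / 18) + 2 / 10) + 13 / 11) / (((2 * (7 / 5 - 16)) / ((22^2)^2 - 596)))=-311589523805 / 5846643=-53293.75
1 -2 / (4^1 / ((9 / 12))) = 5 / 8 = 0.62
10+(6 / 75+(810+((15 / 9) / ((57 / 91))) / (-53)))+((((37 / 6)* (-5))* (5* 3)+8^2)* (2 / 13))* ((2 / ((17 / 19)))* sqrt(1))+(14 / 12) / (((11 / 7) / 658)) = 645269007256 / 550803825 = 1171.50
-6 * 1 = -6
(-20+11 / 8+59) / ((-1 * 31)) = -323 / 248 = -1.30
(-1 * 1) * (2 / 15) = -2 / 15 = -0.13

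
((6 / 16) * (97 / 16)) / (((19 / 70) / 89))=906465 / 1216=745.45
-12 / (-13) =0.92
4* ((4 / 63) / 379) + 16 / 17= 382304 / 405909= 0.94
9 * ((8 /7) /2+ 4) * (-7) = -288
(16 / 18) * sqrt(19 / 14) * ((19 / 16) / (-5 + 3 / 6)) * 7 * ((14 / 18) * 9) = -133 * sqrt(266) / 162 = -13.39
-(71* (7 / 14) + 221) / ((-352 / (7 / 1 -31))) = -1539 / 88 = -17.49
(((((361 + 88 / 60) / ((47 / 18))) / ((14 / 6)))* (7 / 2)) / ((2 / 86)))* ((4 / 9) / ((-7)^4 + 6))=935164 / 565645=1.65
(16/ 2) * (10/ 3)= 80/ 3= 26.67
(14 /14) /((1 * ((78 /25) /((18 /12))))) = 25 /52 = 0.48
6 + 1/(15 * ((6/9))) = 61/10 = 6.10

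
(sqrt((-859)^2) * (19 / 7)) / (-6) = -16321 / 42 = -388.60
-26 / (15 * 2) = -13 / 15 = -0.87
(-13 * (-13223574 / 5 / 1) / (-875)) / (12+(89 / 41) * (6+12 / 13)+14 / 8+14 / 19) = -331599379176 / 249081875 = -1331.29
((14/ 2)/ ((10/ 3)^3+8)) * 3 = 567/ 1216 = 0.47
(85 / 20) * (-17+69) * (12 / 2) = 1326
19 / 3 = 6.33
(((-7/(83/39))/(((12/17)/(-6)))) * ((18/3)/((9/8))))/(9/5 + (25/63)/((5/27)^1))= 37.82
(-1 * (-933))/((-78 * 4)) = -311/104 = -2.99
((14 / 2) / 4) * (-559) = -3913 / 4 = -978.25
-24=-24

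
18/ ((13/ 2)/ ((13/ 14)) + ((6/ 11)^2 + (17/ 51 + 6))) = 3267/ 2474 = 1.32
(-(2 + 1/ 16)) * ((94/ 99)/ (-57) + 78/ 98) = -215471/ 134064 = -1.61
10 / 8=5 / 4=1.25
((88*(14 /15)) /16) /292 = 77 /4380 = 0.02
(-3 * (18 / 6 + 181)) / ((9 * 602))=-92 / 903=-0.10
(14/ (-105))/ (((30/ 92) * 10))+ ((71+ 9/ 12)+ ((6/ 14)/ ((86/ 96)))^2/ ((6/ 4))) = 29298335291/ 407704500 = 71.86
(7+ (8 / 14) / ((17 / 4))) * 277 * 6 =11857.46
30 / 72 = 5 / 12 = 0.42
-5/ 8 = -0.62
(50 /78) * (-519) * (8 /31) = -34600 /403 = -85.86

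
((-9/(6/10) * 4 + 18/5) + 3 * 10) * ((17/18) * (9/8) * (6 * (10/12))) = -140.25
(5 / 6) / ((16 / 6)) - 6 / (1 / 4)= -379 / 16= -23.69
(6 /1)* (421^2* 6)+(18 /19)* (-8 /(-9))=121232860 /19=6380676.84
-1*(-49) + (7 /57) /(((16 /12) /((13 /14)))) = 7461 /152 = 49.09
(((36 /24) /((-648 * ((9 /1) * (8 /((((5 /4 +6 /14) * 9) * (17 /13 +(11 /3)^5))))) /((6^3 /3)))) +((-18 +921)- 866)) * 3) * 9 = 371.99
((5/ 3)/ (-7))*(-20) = 100/ 21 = 4.76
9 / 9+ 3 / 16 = 19 / 16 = 1.19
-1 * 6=-6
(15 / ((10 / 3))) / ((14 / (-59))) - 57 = -2127 / 28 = -75.96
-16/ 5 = -3.20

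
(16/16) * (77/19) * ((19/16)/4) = 77/64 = 1.20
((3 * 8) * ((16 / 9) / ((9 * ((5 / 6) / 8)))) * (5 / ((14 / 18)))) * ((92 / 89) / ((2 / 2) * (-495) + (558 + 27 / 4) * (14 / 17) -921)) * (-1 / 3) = 6406144 / 60426639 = 0.11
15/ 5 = 3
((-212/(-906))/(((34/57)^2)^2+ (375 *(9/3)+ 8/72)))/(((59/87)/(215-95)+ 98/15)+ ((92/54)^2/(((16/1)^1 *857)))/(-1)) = 27030269309230296/849930170957697148765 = 0.00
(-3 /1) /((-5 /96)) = 288 /5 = 57.60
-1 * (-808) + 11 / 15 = 12131 / 15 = 808.73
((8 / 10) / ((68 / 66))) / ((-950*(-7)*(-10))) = -33 / 2826250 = -0.00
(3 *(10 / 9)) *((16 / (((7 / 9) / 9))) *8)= 34560 / 7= 4937.14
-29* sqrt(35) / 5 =-34.31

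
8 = 8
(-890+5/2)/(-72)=1775/144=12.33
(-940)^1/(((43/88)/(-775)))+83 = 64111569/43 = 1490966.72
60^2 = 3600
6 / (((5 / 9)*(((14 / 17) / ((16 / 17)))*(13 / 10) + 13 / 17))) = 5.68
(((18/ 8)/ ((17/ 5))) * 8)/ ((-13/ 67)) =-6030/ 221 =-27.29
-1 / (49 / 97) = -1.98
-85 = -85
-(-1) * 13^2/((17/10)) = 1690/17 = 99.41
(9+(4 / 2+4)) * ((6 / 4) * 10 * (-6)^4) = 291600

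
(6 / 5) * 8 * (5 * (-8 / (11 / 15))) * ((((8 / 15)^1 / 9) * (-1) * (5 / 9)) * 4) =20480 / 297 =68.96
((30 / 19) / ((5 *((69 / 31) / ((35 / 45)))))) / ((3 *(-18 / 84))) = -6076 / 35397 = -0.17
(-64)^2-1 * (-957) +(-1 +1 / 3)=15157 / 3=5052.33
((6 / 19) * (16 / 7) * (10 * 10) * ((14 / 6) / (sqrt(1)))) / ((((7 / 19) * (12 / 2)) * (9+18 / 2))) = 800 / 189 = 4.23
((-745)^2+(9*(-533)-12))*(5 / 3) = 2751080 / 3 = 917026.67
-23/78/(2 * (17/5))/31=-115/82212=-0.00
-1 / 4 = -0.25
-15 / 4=-3.75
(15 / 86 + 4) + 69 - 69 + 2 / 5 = 1967 / 430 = 4.57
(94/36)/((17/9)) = 47/34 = 1.38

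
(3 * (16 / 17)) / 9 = 16 / 51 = 0.31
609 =609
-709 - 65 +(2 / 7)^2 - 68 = -41254 / 49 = -841.92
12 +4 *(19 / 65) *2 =932 / 65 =14.34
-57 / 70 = -0.81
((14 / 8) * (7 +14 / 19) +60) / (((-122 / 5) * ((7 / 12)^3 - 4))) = 6036120 / 7613471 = 0.79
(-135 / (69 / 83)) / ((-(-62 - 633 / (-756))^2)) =0.04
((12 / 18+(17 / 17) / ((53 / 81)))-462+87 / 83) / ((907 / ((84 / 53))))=-169517992 / 211464329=-0.80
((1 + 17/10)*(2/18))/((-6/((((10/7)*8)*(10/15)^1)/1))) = -0.38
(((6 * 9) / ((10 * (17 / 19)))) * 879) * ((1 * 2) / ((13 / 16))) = 14429664 / 1105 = 13058.52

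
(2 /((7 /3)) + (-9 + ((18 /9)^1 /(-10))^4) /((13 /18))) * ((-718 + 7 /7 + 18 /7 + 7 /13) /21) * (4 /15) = 57157406048 /543440625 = 105.18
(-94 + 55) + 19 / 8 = -36.62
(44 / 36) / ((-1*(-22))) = 1 / 18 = 0.06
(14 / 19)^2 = 196 / 361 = 0.54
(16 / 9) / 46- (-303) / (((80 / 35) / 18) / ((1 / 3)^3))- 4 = 139789 / 1656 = 84.41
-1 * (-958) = 958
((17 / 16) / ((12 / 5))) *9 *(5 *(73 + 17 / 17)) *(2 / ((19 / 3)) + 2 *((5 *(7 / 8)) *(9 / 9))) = 32503575 / 2432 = 13364.96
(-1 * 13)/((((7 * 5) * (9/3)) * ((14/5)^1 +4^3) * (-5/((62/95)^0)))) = 13/35070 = 0.00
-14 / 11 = -1.27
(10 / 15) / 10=1 / 15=0.07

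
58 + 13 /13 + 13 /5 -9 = 263 /5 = 52.60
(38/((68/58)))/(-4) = -551/68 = -8.10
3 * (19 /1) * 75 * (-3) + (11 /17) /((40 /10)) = -872089 /68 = -12824.84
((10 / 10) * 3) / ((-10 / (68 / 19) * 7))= -102 / 665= -0.15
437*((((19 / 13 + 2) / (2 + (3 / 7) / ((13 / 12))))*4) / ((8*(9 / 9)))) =137655 / 436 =315.72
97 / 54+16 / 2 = 529 / 54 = 9.80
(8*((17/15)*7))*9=2856/5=571.20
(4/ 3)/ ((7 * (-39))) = -4/ 819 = -0.00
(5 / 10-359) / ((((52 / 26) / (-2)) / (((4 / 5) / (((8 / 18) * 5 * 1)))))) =6453 / 50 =129.06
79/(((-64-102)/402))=-15879/83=-191.31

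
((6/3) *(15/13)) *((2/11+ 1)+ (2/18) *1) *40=51200/429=119.35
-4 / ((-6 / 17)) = 34 / 3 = 11.33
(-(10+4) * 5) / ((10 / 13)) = -91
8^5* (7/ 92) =57344/ 23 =2493.22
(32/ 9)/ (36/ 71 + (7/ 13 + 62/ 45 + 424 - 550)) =-147680/ 5132759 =-0.03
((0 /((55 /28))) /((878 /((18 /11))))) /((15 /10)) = 0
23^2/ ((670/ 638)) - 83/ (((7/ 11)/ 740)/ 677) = -153226056643/ 2345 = -65341601.98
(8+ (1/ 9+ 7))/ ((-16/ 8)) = -68/ 9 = -7.56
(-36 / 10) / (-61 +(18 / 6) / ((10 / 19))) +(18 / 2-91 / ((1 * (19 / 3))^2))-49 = -8425231 / 199633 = -42.20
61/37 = 1.65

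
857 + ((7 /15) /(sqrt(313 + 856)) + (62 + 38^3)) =sqrt(1169) /2505 + 55791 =55791.01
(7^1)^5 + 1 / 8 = 134457 / 8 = 16807.12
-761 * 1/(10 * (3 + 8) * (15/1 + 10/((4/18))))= -761/6600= -0.12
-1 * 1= -1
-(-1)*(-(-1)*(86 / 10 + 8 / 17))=9.07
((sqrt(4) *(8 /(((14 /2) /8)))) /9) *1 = 128 /63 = 2.03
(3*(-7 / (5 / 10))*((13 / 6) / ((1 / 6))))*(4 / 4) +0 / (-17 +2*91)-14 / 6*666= -2100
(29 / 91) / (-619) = -29 / 56329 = -0.00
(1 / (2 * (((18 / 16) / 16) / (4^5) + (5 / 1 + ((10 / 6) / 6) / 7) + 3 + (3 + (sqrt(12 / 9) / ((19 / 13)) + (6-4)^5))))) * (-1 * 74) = -39199418957410467840 / 45582830874502423993 + 415440057554436096 * sqrt(3) / 45582830874502423993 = -0.84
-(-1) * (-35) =-35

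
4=4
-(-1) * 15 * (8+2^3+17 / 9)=805 / 3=268.33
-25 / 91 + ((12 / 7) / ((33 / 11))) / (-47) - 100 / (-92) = 78704 / 98371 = 0.80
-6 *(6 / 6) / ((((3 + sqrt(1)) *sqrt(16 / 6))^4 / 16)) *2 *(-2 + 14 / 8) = 27 / 1024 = 0.03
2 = 2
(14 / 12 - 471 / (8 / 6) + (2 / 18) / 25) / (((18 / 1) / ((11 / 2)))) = -3485581 / 32400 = -107.58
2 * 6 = 12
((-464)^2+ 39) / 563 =215335 / 563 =382.48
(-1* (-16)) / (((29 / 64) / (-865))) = -885760 / 29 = -30543.45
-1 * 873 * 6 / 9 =-582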